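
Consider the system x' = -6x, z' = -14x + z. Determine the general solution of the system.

x(t) = -c_1e^(-6t), z(t) = -2c_1e^(-6t) + c_2e^(t)

Coefficient matrix A = [[-6, 0], [-14, 1]].
Characteristic polynomial det(A - λI) = λ^2 + 5λ - 6 = 0.
Eigenvalues λ = -6, 1.
For λ=-6: (A-λI) row 2 is [-14, 7], so an eigenvector is (-1, -2).
For λ=1: (A-λI) row 1 is [-7, 0], so an eigenvector is (0, 1).
General solution: c_1e^(-6t)(-1,-2) + c_2e^(t)(0,1).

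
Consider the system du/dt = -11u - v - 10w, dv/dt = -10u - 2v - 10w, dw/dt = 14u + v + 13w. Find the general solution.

Coefficient matrix A = [[-11, -1, -10], [-10, -2, -10], [14, 1, 13]].
det(A - λI) = 0 gives eigenvalues λ = -2, -1, 3.
For λ=-2: eigenvector (1,1,-1).
For λ=-1: eigenvector (-1,0,1).
For λ=3: eigenvector (-2,-2,3).
General solution: C_1e^(-2t)(1,1,-1) + C_2e^(-t)(-1,0,1) + C_3e^(3t)(-2,-2,3).

u(t) = C_1e^(-2t) - C_2e^(-t) - 2C_3e^(3t), v(t) = C_1e^(-2t) - 2C_3e^(3t), w(t) = -C_1e^(-2t) + C_2e^(-t) + 3C_3e^(3t)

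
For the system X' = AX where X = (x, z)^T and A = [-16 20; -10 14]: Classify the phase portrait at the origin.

saddle

A = [[-16,20],[-10,14]]; det(A-λI) = λ^2 + 2λ - 24.
λ = 4, -6: opposite signs.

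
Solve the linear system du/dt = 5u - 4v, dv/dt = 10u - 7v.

u(t) = K_1e^(-t)sin(2t) - K_1e^(-t)cos(2t) - K_2e^(-t)sin(2t) - K_2e^(-t)cos(2t), v(t) = K_1e^(-t)sin(2t) - 2K_1e^(-t)cos(2t) - 2K_2e^(-t)sin(2t) - K_2e^(-t)cos(2t)

Coefficient matrix A = [[5, -4], [10, -7]].
Characteristic polynomial det(A - λI) = λ^2 + 2λ + 5 = 0.
Eigenvalues λ = -1 ± 2i (complex conjugate pair).
For λ=-1+2i: an eigenvector is (-1,-2) - i(1,1) = (-1 - i, -2 - i).
A real fundamental pair from Re and Im of e^((-1+2i)t)v: X_1 = e^(-t)(cos(2t)·(-1,-2) + sin(2t)·(1,1)), X_2 = e^(-t)(sin(2t)·(-1,-2) - cos(2t)·(1,1)).
General solution: K_1X_1 + K_2X_2.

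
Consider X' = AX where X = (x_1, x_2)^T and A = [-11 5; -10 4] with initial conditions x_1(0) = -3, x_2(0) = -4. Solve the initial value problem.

x_1(t) = -e^(-t) - 2e^(-6t), x_2(t) = -2e^(-t) - 2e^(-6t)

Coefficient matrix A = [[-11, 5], [-10, 4]].
Characteristic polynomial det(A - λI) = λ^2 + 7λ + 6 = 0.
Eigenvalues λ = -6, -1.
For λ=-6: (A-λI) row 1 is [-5, 5], so an eigenvector is (1, 1).
For λ=-1: (A-λI) row 1 is [-10, 5], so an eigenvector is (1, 2).
General solution: K_1e^(-6t)(1,1) + K_2e^(-t)(1,2).
Applying x_1(0)=-3, x_2(0)=-4 gives K_1=-2, K_2=-1.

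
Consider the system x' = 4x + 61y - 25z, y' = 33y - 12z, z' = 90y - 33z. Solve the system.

x(t) = -3C_1e^(3t) + 2C_2e^(-3t) + C_3e^(4t), y(t) = -2C_1e^(3t) + C_2e^(-3t), z(t) = -5C_1e^(3t) + 3C_2e^(-3t)

Coefficient matrix A = [[4, 61, -25], [0, 33, -12], [0, 90, -33]].
det(A - λI) = 0 gives eigenvalues λ = 3, -3, 4.
For λ=3: eigenvector (-3,-2,-5).
For λ=-3: eigenvector (2,1,3).
For λ=4: eigenvector (1,0,0).
General solution: C_1e^(3t)(-3,-2,-5) + C_2e^(-3t)(2,1,3) + C_3e^(4t)(1,0,0).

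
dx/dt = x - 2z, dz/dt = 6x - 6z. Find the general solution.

Coefficient matrix A = [[1, -2], [6, -6]].
Characteristic polynomial det(A - λI) = λ^2 + 5λ + 6 = 0.
Eigenvalues λ = -2, -3.
For λ=-2: (A-λI) row 1 is [3, -2], so an eigenvector is (2, 3).
For λ=-3: (A-λI) row 1 is [4, -2], so an eigenvector is (1, 2).
General solution: K_1e^(-2t)(2,3) + K_2e^(-3t)(1,2).

x(t) = 2K_1e^(-2t) + K_2e^(-3t), z(t) = 3K_1e^(-2t) + 2K_2e^(-3t)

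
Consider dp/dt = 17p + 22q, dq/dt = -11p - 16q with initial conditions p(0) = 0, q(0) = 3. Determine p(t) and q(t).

Coefficient matrix A = [[17, 22], [-11, -16]].
Characteristic polynomial det(A - λI) = λ^2 - λ - 30 = 0.
Eigenvalues λ = -5, 6.
For λ=-5: (A-λI) row 1 is [22, 22], so an eigenvector is (1, -1).
For λ=6: (A-λI) row 1 is [11, 22], so an eigenvector is (2, -1).
General solution: C_1e^(-5t)(1,-1) + C_2e^(6t)(2,-1).
Applying p(0)=0, q(0)=3 gives C_1=-6, C_2=3.

p(t) = 6e^(6t) - 6e^(-5t), q(t) = -3e^(6t) + 6e^(-5t)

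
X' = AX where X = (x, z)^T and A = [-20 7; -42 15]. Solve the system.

Coefficient matrix A = [[-20, 7], [-42, 15]].
Characteristic polynomial det(A - λI) = λ^2 + 5λ - 6 = 0.
Eigenvalues λ = 1, -6.
For λ=1: (A-λI) row 1 is [-21, 7], so an eigenvector is (1, 3).
For λ=-6: (A-λI) row 1 is [-14, 7], so an eigenvector is (1, 2).
General solution: C_1e^(t)(1,3) + C_2e^(-6t)(1,2).

x(t) = C_1e^(t) + C_2e^(-6t), z(t) = 3C_1e^(t) + 2C_2e^(-6t)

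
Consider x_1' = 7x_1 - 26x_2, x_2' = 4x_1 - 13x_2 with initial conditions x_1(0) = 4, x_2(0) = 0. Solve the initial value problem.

Coefficient matrix A = [[7, -26], [4, -13]].
Characteristic polynomial det(A - λI) = λ^2 + 6λ + 13 = 0.
Eigenvalues λ = -3 ± 2i (complex conjugate pair).
For λ=-3+2i: an eigenvector is (-3,-1) - i(-2,-1) = (-3 + 2i, -1 + i).
A real fundamental pair from Re and Im of e^((-3+2i)t)v: X_1 = e^(-3t)(cos(2t)·(-3,-1) + sin(2t)·(-2,-1)), X_2 = e^(-3t)(sin(2t)·(-3,-1) - cos(2t)·(-2,-1)).
General solution: K_1X_1 + K_2X_2.
Applying x_1(0)=4, x_2(0)=0 gives K_1=-4, K_2=-4.

x_1(t) = 20e^(-3t)sin(2t) + 4e^(-3t)cos(2t), x_2(t) = 8e^(-3t)sin(2t)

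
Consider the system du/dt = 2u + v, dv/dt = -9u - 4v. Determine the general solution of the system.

Coefficient matrix A = [[2, 1], [-9, -4]].
Characteristic polynomial det(A - λI) = λ^2 + 2λ + 1 = 0.
Single eigenvalue λ = -1 with algebraic multiplicity 2.
Eigenvector v = (-1,3); generalized eigenvector w with (A-λI)w=v is (0,-1).
General solution: e^(-t)[C_1·v + C_2·(t·v + w)].

u(t) = -C_1e^(-t) - C_2te^(-t), v(t) = 3C_1e^(-t) + 3C_2te^(-t) - C_2e^(-t)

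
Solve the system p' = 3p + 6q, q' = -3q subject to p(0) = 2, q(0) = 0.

p(t) = 2e^(3t), q(t) = 0

Coefficient matrix A = [[3, 6], [0, -3]].
Characteristic polynomial det(A - λI) = λ^2 - 9 = 0.
Eigenvalues λ = 3, -3.
For λ=3: (A-λI) row 1 is [0, 6], so an eigenvector is (-1, 0).
For λ=-3: (A-λI) row 1 is [6, 6], so an eigenvector is (-1, 1).
General solution: c_1e^(3t)(-1,0) + c_2e^(-3t)(-1,1).
Applying p(0)=2, q(0)=0 gives c_1=-2, c_2=0.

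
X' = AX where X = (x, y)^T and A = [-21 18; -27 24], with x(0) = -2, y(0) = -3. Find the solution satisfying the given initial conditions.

x(t) = -2e^(6t), y(t) = -3e^(6t)

Coefficient matrix A = [[-21, 18], [-27, 24]].
Characteristic polynomial det(A - λI) = λ^2 - 3λ - 18 = 0.
Eigenvalues λ = -3, 6.
For λ=-3: (A-λI) row 1 is [-18, 18], so an eigenvector is (1, 1).
For λ=6: (A-λI) row 1 is [-27, 18], so an eigenvector is (-2, -3).
General solution: c_1e^(-3t)(1,1) + c_2e^(6t)(-2,-3).
Applying x(0)=-2, y(0)=-3 gives c_1=0, c_2=1.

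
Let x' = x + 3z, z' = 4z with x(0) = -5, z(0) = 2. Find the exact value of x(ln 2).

18

A = [[1,3],[0,4]]; eigenvalues λ = 1, 4.
Eigenvectors: (-1,0) for λ=1, (1,1) for λ=4.
From the initial condition, c_1 = 7, c_2 = 2.
x(ln 2) = (7)(2^1)(-1) + (2)(2^4)(1) = 18.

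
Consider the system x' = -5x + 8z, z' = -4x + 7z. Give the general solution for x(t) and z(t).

Coefficient matrix A = [[-5, 8], [-4, 7]].
Characteristic polynomial det(A - λI) = λ^2 - 2λ - 3 = 0.
Eigenvalues λ = -1, 3.
For λ=-1: (A-λI) row 1 is [-4, 8], so an eigenvector is (2, 1).
For λ=3: (A-λI) row 1 is [-8, 8], so an eigenvector is (1, 1).
General solution: c_1e^(-t)(2,1) + c_2e^(3t)(1,1).

x(t) = 2c_1e^(-t) + c_2e^(3t), z(t) = c_1e^(-t) + c_2e^(3t)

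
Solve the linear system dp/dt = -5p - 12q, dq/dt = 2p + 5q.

p(t) = -2K_1e^(t) + 3K_2e^(-t), q(t) = K_1e^(t) - K_2e^(-t)

Coefficient matrix A = [[-5, -12], [2, 5]].
Characteristic polynomial det(A - λI) = λ^2 - 1 = 0.
Eigenvalues λ = 1, -1.
For λ=1: (A-λI) row 1 is [-6, -12], so an eigenvector is (-2, 1).
For λ=-1: (A-λI) row 1 is [-4, -12], so an eigenvector is (3, -1).
General solution: K_1e^(t)(-2,1) + K_2e^(-t)(3,-1).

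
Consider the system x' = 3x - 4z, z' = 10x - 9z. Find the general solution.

Coefficient matrix A = [[3, -4], [10, -9]].
Characteristic polynomial det(A - λI) = λ^2 + 6λ + 13 = 0.
Eigenvalues λ = -3 ± 2i (complex conjugate pair).
For λ=-3+2i: an eigenvector is (1,1) - i(1,2) = (1 - i, 1 - 2i).
A real fundamental pair from Re and Im of e^((-3+2i)t)v: X_1 = e^(-3t)(cos(2t)·(1,1) + sin(2t)·(1,2)), X_2 = e^(-3t)(sin(2t)·(1,1) - cos(2t)·(1,2)).
General solution: K_1X_1 + K_2X_2.

x(t) = K_1e^(-3t)sin(2t) + K_1e^(-3t)cos(2t) + K_2e^(-3t)sin(2t) - K_2e^(-3t)cos(2t), z(t) = 2K_1e^(-3t)sin(2t) + K_1e^(-3t)cos(2t) + K_2e^(-3t)sin(2t) - 2K_2e^(-3t)cos(2t)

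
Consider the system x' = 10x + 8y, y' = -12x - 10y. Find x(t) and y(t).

Coefficient matrix A = [[10, 8], [-12, -10]].
Characteristic polynomial det(A - λI) = λ^2 - 4 = 0.
Eigenvalues λ = 2, -2.
For λ=2: (A-λI) row 1 is [8, 8], so an eigenvector is (-1, 1).
For λ=-2: (A-λI) row 1 is [12, 8], so an eigenvector is (-2, 3).
General solution: c_1e^(2t)(-1,1) + c_2e^(-2t)(-2,3).

x(t) = -c_1e^(2t) - 2c_2e^(-2t), y(t) = c_1e^(2t) + 3c_2e^(-2t)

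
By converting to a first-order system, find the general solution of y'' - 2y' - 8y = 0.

y(t) = C_1e^(-2t) + C_2e^(4t)

Let x_1 = y, x_2 = y'. Then x_1' = x_2 and x_2' = 8x_1 + 2x_2.
A = [[0,1],[8,2]]; det(A-λI) = λ^2 - 2λ - 8.
Eigenvalues λ = -2, 4 with eigenvectors (1,-2), (1,4).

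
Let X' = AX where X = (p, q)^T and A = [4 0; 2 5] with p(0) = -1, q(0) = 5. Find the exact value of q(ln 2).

A = [[4,0],[2,5]]; eigenvalues λ = 4, 5.
Eigenvectors: (-1,2) for λ=4, (0,1) for λ=5.
From the initial condition, c_1 = 1, c_2 = 3.
q(ln 2) = (1)(2^4)(2) + (3)(2^5)(1) = 128.

128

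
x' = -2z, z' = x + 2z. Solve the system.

Coefficient matrix A = [[0, -2], [1, 2]].
Characteristic polynomial det(A - λI) = λ^2 - 2λ + 2 = 0.
Eigenvalues λ = 1 ± i (complex conjugate pair).
For λ=1+i: an eigenvector is (-1,1) - i(-1,0) = (-1 + i, 1).
A real fundamental pair from Re and Im of e^((1+i)t)v: X_1 = e^(t)(cos(t)·(-1,1) + sin(t)·(-1,0)), X_2 = e^(t)(sin(t)·(-1,1) - cos(t)·(-1,0)).
General solution: K_1X_1 + K_2X_2.

x(t) = -K_1e^(t)sin(t) - K_1e^(t)cos(t) - K_2e^(t)sin(t) + K_2e^(t)cos(t), z(t) = K_1e^(t)cos(t) + K_2e^(t)sin(t)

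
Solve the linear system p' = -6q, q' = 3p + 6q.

Coefficient matrix A = [[0, -6], [3, 6]].
Characteristic polynomial det(A - λI) = λ^2 - 6λ + 18 = 0.
Eigenvalues λ = 3 ± 3i (complex conjugate pair).
For λ=3+3i: an eigenvector is (-1,0) - i(1,-1) = (-1 - i, 0 + i).
A real fundamental pair from Re and Im of e^((3+3i)t)v: X_1 = e^(3t)(cos(3t)·(-1,0) + sin(3t)·(1,-1)), X_2 = e^(3t)(sin(3t)·(-1,0) - cos(3t)·(1,-1)).
General solution: K_1X_1 + K_2X_2.

p(t) = K_1e^(3t)sin(3t) - K_1e^(3t)cos(3t) - K_2e^(3t)sin(3t) - K_2e^(3t)cos(3t), q(t) = -K_1e^(3t)sin(3t) + K_2e^(3t)cos(3t)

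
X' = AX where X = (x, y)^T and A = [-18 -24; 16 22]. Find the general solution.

Coefficient matrix A = [[-18, -24], [16, 22]].
Characteristic polynomial det(A - λI) = λ^2 - 4λ - 12 = 0.
Eigenvalues λ = 6, -2.
For λ=6: (A-λI) row 1 is [-24, -24], so an eigenvector is (1, -1).
For λ=-2: (A-λI) row 1 is [-16, -24], so an eigenvector is (-3, 2).
General solution: K_1e^(6t)(1,-1) + K_2e^(-2t)(-3,2).

x(t) = K_1e^(6t) - 3K_2e^(-2t), y(t) = -K_1e^(6t) + 2K_2e^(-2t)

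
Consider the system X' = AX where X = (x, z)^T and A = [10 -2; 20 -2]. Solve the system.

Coefficient matrix A = [[10, -2], [20, -2]].
Characteristic polynomial det(A - λI) = λ^2 - 8λ + 20 = 0.
Eigenvalues λ = 4 ± 2i (complex conjugate pair).
For λ=4+2i: an eigenvector is (1,3) - i(0,1) = (1, 3 - i).
A real fundamental pair from Re and Im of e^((4+2i)t)v: X_1 = e^(4t)(cos(2t)·(1,3) + sin(2t)·(0,1)), X_2 = e^(4t)(sin(2t)·(1,3) - cos(2t)·(0,1)).
General solution: C_1X_1 + C_2X_2.

x(t) = C_1e^(4t)cos(2t) + C_2e^(4t)sin(2t), z(t) = C_1e^(4t)sin(2t) + 3C_1e^(4t)cos(2t) + 3C_2e^(4t)sin(2t) - C_2e^(4t)cos(2t)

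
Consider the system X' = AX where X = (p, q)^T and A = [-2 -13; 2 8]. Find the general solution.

Coefficient matrix A = [[-2, -13], [2, 8]].
Characteristic polynomial det(A - λI) = λ^2 - 6λ + 10 = 0.
Eigenvalues λ = 3 ± i (complex conjugate pair).
For λ=3+i: an eigenvector is (2,-1) - i(3,-1) = (2 - 3i, -1 + i).
A real fundamental pair from Re and Im of e^((3+i)t)v: X_1 = e^(3t)(cos(t)·(2,-1) + sin(t)·(3,-1)), X_2 = e^(3t)(sin(t)·(2,-1) - cos(t)·(3,-1)).
General solution: c_1X_1 + c_2X_2.

p(t) = 3c_1e^(3t)sin(t) + 2c_1e^(3t)cos(t) + 2c_2e^(3t)sin(t) - 3c_2e^(3t)cos(t), q(t) = -c_1e^(3t)sin(t) - c_1e^(3t)cos(t) - c_2e^(3t)sin(t) + c_2e^(3t)cos(t)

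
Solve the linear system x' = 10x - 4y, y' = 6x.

x(t) = -2c_1e^(4t) - c_2e^(6t), y(t) = -3c_1e^(4t) - c_2e^(6t)

Coefficient matrix A = [[10, -4], [6, 0]].
Characteristic polynomial det(A - λI) = λ^2 - 10λ + 24 = 0.
Eigenvalues λ = 4, 6.
For λ=4: (A-λI) row 1 is [6, -4], so an eigenvector is (-2, -3).
For λ=6: (A-λI) row 1 is [4, -4], so an eigenvector is (-1, -1).
General solution: c_1e^(4t)(-2,-3) + c_2e^(6t)(-1,-1).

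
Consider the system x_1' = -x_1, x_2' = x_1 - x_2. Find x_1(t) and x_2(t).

x_1(t) = K_2e^(-t), x_2(t) = K_1e^(-t) + K_2te^(-t) - 2K_2e^(-t)

Coefficient matrix A = [[-1, 0], [1, -1]].
Characteristic polynomial det(A - λI) = λ^2 + 2λ + 1 = 0.
Single eigenvalue λ = -1 with algebraic multiplicity 2.
Eigenvector v = (0,1); generalized eigenvector w with (A-λI)w=v is (1,-2).
General solution: e^(-t)[K_1·v + K_2·(t·v + w)].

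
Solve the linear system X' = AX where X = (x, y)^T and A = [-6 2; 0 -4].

Coefficient matrix A = [[-6, 2], [0, -4]].
Characteristic polynomial det(A - λI) = λ^2 + 10λ + 24 = 0.
Eigenvalues λ = -6, -4.
For λ=-6: (A-λI) row 1 is [0, 2], so an eigenvector is (1, 0).
For λ=-4: (A-λI) row 1 is [-2, 2], so an eigenvector is (-1, -1).
General solution: C_1e^(-6t)(1,0) + C_2e^(-4t)(-1,-1).

x(t) = C_1e^(-6t) - C_2e^(-4t), y(t) = -C_2e^(-4t)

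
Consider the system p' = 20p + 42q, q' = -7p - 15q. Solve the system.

p(t) = 2K_1e^(-t) - 3K_2e^(6t), q(t) = -K_1e^(-t) + K_2e^(6t)

Coefficient matrix A = [[20, 42], [-7, -15]].
Characteristic polynomial det(A - λI) = λ^2 - 5λ - 6 = 0.
Eigenvalues λ = -1, 6.
For λ=-1: (A-λI) row 1 is [21, 42], so an eigenvector is (2, -1).
For λ=6: (A-λI) row 1 is [14, 42], so an eigenvector is (-3, 1).
General solution: K_1e^(-t)(2,-1) + K_2e^(6t)(-3,1).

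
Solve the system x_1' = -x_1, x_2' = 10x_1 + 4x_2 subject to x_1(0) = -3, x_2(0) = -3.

x_1(t) = -3e^(-t), x_2(t) = -9e^(4t) + 6e^(-t)

Coefficient matrix A = [[-1, 0], [10, 4]].
Characteristic polynomial det(A - λI) = λ^2 - 3λ - 4 = 0.
Eigenvalues λ = 4, -1.
For λ=4: (A-λI) row 1 is [-5, 0], so an eigenvector is (0, -1).
For λ=-1: (A-λI) row 2 is [10, 5], so an eigenvector is (-1, 2).
General solution: c_1e^(4t)(0,-1) + c_2e^(-t)(-1,2).
Applying x_1(0)=-3, x_2(0)=-3 gives c_1=9, c_2=3.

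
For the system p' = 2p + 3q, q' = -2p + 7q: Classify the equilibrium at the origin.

unstable node

A = [[2,3],[-2,7]]; det(A-λI) = λ^2 - 9λ + 20.
λ = 4, 5: both positive.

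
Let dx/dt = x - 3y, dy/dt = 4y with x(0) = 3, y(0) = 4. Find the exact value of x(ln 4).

A = [[1,-3],[0,4]]; eigenvalues λ = 1, 4.
Eigenvectors: (-1,0) for λ=1, (1,-1) for λ=4.
From the initial condition, c_1 = -7, c_2 = -4.
x(ln 4) = (-7)(4^1)(-1) + (-4)(4^4)(1) = -996.

-996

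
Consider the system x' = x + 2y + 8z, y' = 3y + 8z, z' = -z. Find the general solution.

Coefficient matrix A = [[1, 2, 8], [0, 3, 8], [0, 0, -1]].
det(A - λI) = 0 gives eigenvalues λ = 3, 1, -1.
For λ=3: eigenvector (1,1,0).
For λ=1: eigenvector (-1,0,0).
For λ=-1: eigenvector (-2,-2,1).
General solution: c_1e^(3t)(1,1,0) + c_2e^(t)(-1,0,0) + c_3e^(-t)(-2,-2,1).

x(t) = c_1e^(3t) - c_2e^(t) - 2c_3e^(-t), y(t) = c_1e^(3t) - 2c_3e^(-t), z(t) = c_3e^(-t)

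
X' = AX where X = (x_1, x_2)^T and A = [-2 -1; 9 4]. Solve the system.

x_1(t) = C_1e^(t) + C_2te^(t) - C_2e^(t), x_2(t) = -3C_1e^(t) - 3C_2te^(t) + 2C_2e^(t)

Coefficient matrix A = [[-2, -1], [9, 4]].
Characteristic polynomial det(A - λI) = λ^2 - 2λ + 1 = 0.
Single eigenvalue λ = 1 with algebraic multiplicity 2.
Eigenvector v = (1,-3); generalized eigenvector w with (A-λI)w=v is (-1,2).
General solution: e^(t)[C_1·v + C_2·(t·v + w)].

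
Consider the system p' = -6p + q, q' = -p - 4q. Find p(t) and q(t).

Coefficient matrix A = [[-6, 1], [-1, -4]].
Characteristic polynomial det(A - λI) = λ^2 + 10λ + 25 = 0.
Single eigenvalue λ = -5 with algebraic multiplicity 2.
Eigenvector v = (1,1); generalized eigenvector w with (A-λI)w=v is (-3,-2).
General solution: e^(-5t)[c_1·v + c_2·(t·v + w)].

p(t) = c_1e^(-5t) + c_2te^(-5t) - 3c_2e^(-5t), q(t) = c_1e^(-5t) + c_2te^(-5t) - 2c_2e^(-5t)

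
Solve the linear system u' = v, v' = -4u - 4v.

u(t) = -K_1e^(-2t) - K_2te^(-2t) - K_2e^(-2t), v(t) = 2K_1e^(-2t) + 2K_2te^(-2t) + K_2e^(-2t)

Coefficient matrix A = [[0, 1], [-4, -4]].
Characteristic polynomial det(A - λI) = λ^2 + 4λ + 4 = 0.
Single eigenvalue λ = -2 with algebraic multiplicity 2.
Eigenvector v = (-1,2); generalized eigenvector w with (A-λI)w=v is (-1,1).
General solution: e^(-2t)[K_1·v + K_2·(t·v + w)].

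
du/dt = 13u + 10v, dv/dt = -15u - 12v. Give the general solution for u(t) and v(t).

u(t) = -C_1e^(3t) + 2C_2e^(-2t), v(t) = C_1e^(3t) - 3C_2e^(-2t)

Coefficient matrix A = [[13, 10], [-15, -12]].
Characteristic polynomial det(A - λI) = λ^2 - λ - 6 = 0.
Eigenvalues λ = 3, -2.
For λ=3: (A-λI) row 1 is [10, 10], so an eigenvector is (-1, 1).
For λ=-2: (A-λI) row 1 is [15, 10], so an eigenvector is (2, -3).
General solution: C_1e^(3t)(-1,1) + C_2e^(-2t)(2,-3).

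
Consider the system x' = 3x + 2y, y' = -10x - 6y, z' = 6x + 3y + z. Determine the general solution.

x(t) = -2c_1e^(-2t) + c_2e^(-t), y(t) = 5c_1e^(-2t) - 2c_2e^(-t), z(t) = -c_1e^(-2t) + c_3e^(t)

Coefficient matrix A = [[3, 2, 0], [-10, -6, 0], [6, 3, 1]].
det(A - λI) = 0 gives eigenvalues λ = -2, -1, 1.
For λ=-2: eigenvector (-2,5,-1).
For λ=-1: eigenvector (1,-2,0).
For λ=1: eigenvector (0,0,1).
General solution: c_1e^(-2t)(-2,5,-1) + c_2e^(-t)(1,-2,0) + c_3e^(t)(0,0,1).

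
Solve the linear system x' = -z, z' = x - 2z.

Coefficient matrix A = [[0, -1], [1, -2]].
Characteristic polynomial det(A - λI) = λ^2 + 2λ + 1 = 0.
Single eigenvalue λ = -1 with algebraic multiplicity 2.
Eigenvector v = (-1,-1); generalized eigenvector w with (A-λI)w=v is (-2,-1).
General solution: e^(-t)[C_1·v + C_2·(t·v + w)].

x(t) = -C_1e^(-t) - C_2te^(-t) - 2C_2e^(-t), z(t) = -C_1e^(-t) - C_2te^(-t) - C_2e^(-t)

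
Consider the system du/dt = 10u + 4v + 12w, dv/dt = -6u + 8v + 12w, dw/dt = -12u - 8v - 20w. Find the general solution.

u(t) = -K_1e^(-2t) + 2K_3e^(-4t), v(t) = -3K_1e^(-2t) - 3K_2e^(4t) + 5K_3e^(-4t), w(t) = 2K_1e^(-2t) + K_2e^(4t) - 4K_3e^(-4t)

Coefficient matrix A = [[10, 4, 12], [-6, 8, 12], [-12, -8, -20]].
det(A - λI) = 0 gives eigenvalues λ = -2, 4, -4.
For λ=-2: eigenvector (-1,-3,2).
For λ=4: eigenvector (0,-3,1).
For λ=-4: eigenvector (2,5,-4).
General solution: K_1e^(-2t)(-1,-3,2) + K_2e^(4t)(0,-3,1) + K_3e^(-4t)(2,5,-4).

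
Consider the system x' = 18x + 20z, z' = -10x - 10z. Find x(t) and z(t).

x(t) = -C_1e^(4t)sin(2t) - 3C_1e^(4t)cos(2t) - 3C_2e^(4t)sin(2t) + C_2e^(4t)cos(2t), z(t) = C_1e^(4t)sin(2t) + 2C_1e^(4t)cos(2t) + 2C_2e^(4t)sin(2t) - C_2e^(4t)cos(2t)

Coefficient matrix A = [[18, 20], [-10, -10]].
Characteristic polynomial det(A - λI) = λ^2 - 8λ + 20 = 0.
Eigenvalues λ = 4 ± 2i (complex conjugate pair).
For λ=4+2i: an eigenvector is (-3,2) - i(-1,1) = (-3 + i, 2 - i).
A real fundamental pair from Re and Im of e^((4+2i)t)v: X_1 = e^(4t)(cos(2t)·(-3,2) + sin(2t)·(-1,1)), X_2 = e^(4t)(sin(2t)·(-3,2) - cos(2t)·(-1,1)).
General solution: C_1X_1 + C_2X_2.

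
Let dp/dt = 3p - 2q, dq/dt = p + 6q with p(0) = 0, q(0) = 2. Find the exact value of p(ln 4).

-3072

A = [[3,-2],[1,6]]; eigenvalues λ = 5, 4.
Eigenvectors: (1,-1) for λ=5, (-2,1) for λ=4.
From the initial condition, c_1 = -4, c_2 = -2.
p(ln 4) = (-4)(4^5)(1) + (-2)(4^4)(-2) = -3072.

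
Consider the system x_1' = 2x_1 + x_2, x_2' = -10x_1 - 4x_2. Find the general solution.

Coefficient matrix A = [[2, 1], [-10, -4]].
Characteristic polynomial det(A - λI) = λ^2 + 2λ + 2 = 0.
Eigenvalues λ = -1 ± i (complex conjugate pair).
For λ=-1+i: an eigenvector is (0,1) - i(1,-3) = (0 - i, 1 + 3i).
A real fundamental pair from Re and Im of e^((-1+i)t)v: X_1 = e^(-t)(cos(t)·(0,1) + sin(t)·(1,-3)), X_2 = e^(-t)(sin(t)·(0,1) - cos(t)·(1,-3)).
General solution: K_1X_1 + K_2X_2.

x_1(t) = K_1e^(-t)sin(t) - K_2e^(-t)cos(t), x_2(t) = -3K_1e^(-t)sin(t) + K_1e^(-t)cos(t) + K_2e^(-t)sin(t) + 3K_2e^(-t)cos(t)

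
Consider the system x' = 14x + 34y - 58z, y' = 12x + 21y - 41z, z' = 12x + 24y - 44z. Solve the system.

Coefficient matrix A = [[14, 34, -58], [12, 21, -41], [12, 24, -44]].
det(A - λI) = 0 gives eigenvalues λ = -3, -2, -4.
For λ=-3: eigenvector (-2,1,0).
For λ=-2: eigenvector (3,2,2).
For λ=-4: eigenvector (4,3,3).
General solution: K_1e^(-3t)(-2,1,0) + K_2e^(-2t)(3,2,2) + K_3e^(-4t)(4,3,3).

x(t) = -2K_1e^(-3t) + 3K_2e^(-2t) + 4K_3e^(-4t), y(t) = K_1e^(-3t) + 2K_2e^(-2t) + 3K_3e^(-4t), z(t) = 2K_2e^(-2t) + 3K_3e^(-4t)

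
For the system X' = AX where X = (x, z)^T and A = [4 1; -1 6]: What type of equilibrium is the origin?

A = [[4,1],[-1,6]]; det(A-λI) = λ^2 - 10λ + 25.
repeated λ = 5 with a single eigenvector.

unstable improper node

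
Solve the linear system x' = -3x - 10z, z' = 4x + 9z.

Coefficient matrix A = [[-3, -10], [4, 9]].
Characteristic polynomial det(A - λI) = λ^2 - 6λ + 13 = 0.
Eigenvalues λ = 3 ± 2i (complex conjugate pair).
For λ=3+2i: an eigenvector is (-1,1) - i(-2,1) = (-1 + 2i, 1 - i).
A real fundamental pair from Re and Im of e^((3+2i)t)v: X_1 = e^(3t)(cos(2t)·(-1,1) + sin(2t)·(-2,1)), X_2 = e^(3t)(sin(2t)·(-1,1) - cos(2t)·(-2,1)).
General solution: c_1X_1 + c_2X_2.

x(t) = -2c_1e^(3t)sin(2t) - c_1e^(3t)cos(2t) - c_2e^(3t)sin(2t) + 2c_2e^(3t)cos(2t), z(t) = c_1e^(3t)sin(2t) + c_1e^(3t)cos(2t) + c_2e^(3t)sin(2t) - c_2e^(3t)cos(2t)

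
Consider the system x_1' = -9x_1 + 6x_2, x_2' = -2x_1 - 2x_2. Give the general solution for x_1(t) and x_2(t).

x_1(t) = 2K_1e^(-6t) - 3K_2e^(-5t), x_2(t) = K_1e^(-6t) - 2K_2e^(-5t)

Coefficient matrix A = [[-9, 6], [-2, -2]].
Characteristic polynomial det(A - λI) = λ^2 + 11λ + 30 = 0.
Eigenvalues λ = -6, -5.
For λ=-6: (A-λI) row 1 is [-3, 6], so an eigenvector is (2, 1).
For λ=-5: (A-λI) row 1 is [-4, 6], so an eigenvector is (-3, -2).
General solution: K_1e^(-6t)(2,1) + K_2e^(-5t)(-3,-2).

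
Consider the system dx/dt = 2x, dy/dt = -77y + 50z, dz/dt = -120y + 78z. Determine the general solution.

x(t) = K_1e^(2t), y(t) = -2K_2e^(-2t) + 5K_3e^(3t), z(t) = -3K_2e^(-2t) + 8K_3e^(3t)

Coefficient matrix A = [[2, 0, 0], [0, -77, 50], [0, -120, 78]].
det(A - λI) = 0 gives eigenvalues λ = 2, -2, 3.
For λ=2: eigenvector (1,0,0).
For λ=-2: eigenvector (0,-2,-3).
For λ=3: eigenvector (0,5,8).
General solution: K_1e^(2t)(1,0,0) + K_2e^(-2t)(0,-2,-3) + K_3e^(3t)(0,5,8).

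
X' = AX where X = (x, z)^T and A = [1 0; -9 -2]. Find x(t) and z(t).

x(t) = -K_1e^(t), z(t) = 3K_1e^(t) - K_2e^(-2t)

Coefficient matrix A = [[1, 0], [-9, -2]].
Characteristic polynomial det(A - λI) = λ^2 + λ - 2 = 0.
Eigenvalues λ = 1, -2.
For λ=1: (A-λI) row 2 is [-9, -3], so an eigenvector is (-1, 3).
For λ=-2: (A-λI) row 1 is [3, 0], so an eigenvector is (0, -1).
General solution: K_1e^(t)(-1,3) + K_2e^(-2t)(0,-1).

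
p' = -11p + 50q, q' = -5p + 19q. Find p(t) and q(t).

p(t) = 3K_1e^(4t)sin(5t) - K_1e^(4t)cos(5t) - K_2e^(4t)sin(5t) - 3K_2e^(4t)cos(5t), q(t) = K_1e^(4t)sin(5t) - K_2e^(4t)cos(5t)

Coefficient matrix A = [[-11, 50], [-5, 19]].
Characteristic polynomial det(A - λI) = λ^2 - 8λ + 41 = 0.
Eigenvalues λ = 4 ± 5i (complex conjugate pair).
For λ=4+5i: an eigenvector is (-1,0) - i(3,1) = (-1 - 3i, 0 - i).
A real fundamental pair from Re and Im of e^((4+5i)t)v: X_1 = e^(4t)(cos(5t)·(-1,0) + sin(5t)·(3,1)), X_2 = e^(4t)(sin(5t)·(-1,0) - cos(5t)·(3,1)).
General solution: K_1X_1 + K_2X_2.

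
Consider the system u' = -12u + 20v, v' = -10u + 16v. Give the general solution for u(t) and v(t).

Coefficient matrix A = [[-12, 20], [-10, 16]].
Characteristic polynomial det(A - λI) = λ^2 - 4λ + 8 = 0.
Eigenvalues λ = 2 ± 2i (complex conjugate pair).
For λ=2+2i: an eigenvector is (-1,-1) - i(-3,-2) = (-1 + 3i, -1 + 2i).
A real fundamental pair from Re and Im of e^((2+2i)t)v: X_1 = e^(2t)(cos(2t)·(-1,-1) + sin(2t)·(-3,-2)), X_2 = e^(2t)(sin(2t)·(-1,-1) - cos(2t)·(-3,-2)).
General solution: K_1X_1 + K_2X_2.

u(t) = -3K_1e^(2t)sin(2t) - K_1e^(2t)cos(2t) - K_2e^(2t)sin(2t) + 3K_2e^(2t)cos(2t), v(t) = -2K_1e^(2t)sin(2t) - K_1e^(2t)cos(2t) - K_2e^(2t)sin(2t) + 2K_2e^(2t)cos(2t)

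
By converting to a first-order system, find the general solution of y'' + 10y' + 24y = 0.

Let x_1 = y, x_2 = y'. Then x_1' = x_2 and x_2' = -24x_1 - 10x_2.
A = [[0,1],[-24,-10]]; det(A-λI) = λ^2 + 10λ + 24.
Eigenvalues λ = -4, -6 with eigenvectors (1,-4), (1,-6).

y(t) = K_1e^(-4t) + K_2e^(-6t)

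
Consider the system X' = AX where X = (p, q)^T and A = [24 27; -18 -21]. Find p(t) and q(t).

Coefficient matrix A = [[24, 27], [-18, -21]].
Characteristic polynomial det(A - λI) = λ^2 - 3λ - 18 = 0.
Eigenvalues λ = 6, -3.
For λ=6: (A-λI) row 1 is [18, 27], so an eigenvector is (-3, 2).
For λ=-3: (A-λI) row 1 is [27, 27], so an eigenvector is (1, -1).
General solution: K_1e^(6t)(-3,2) + K_2e^(-3t)(1,-1).

p(t) = -3K_1e^(6t) + K_2e^(-3t), q(t) = 2K_1e^(6t) - K_2e^(-3t)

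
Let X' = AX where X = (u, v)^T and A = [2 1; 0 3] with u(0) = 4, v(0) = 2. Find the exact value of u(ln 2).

24

A = [[2,1],[0,3]]; eigenvalues λ = 2, 3.
Eigenvectors: (-1,0) for λ=2, (1,1) for λ=3.
From the initial condition, c_1 = -2, c_2 = 2.
u(ln 2) = (-2)(2^2)(-1) + (2)(2^3)(1) = 24.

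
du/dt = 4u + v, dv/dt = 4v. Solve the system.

u(t) = -C_1e^(4t) - C_2te^(4t) + 2C_2e^(4t), v(t) = -C_2e^(4t)

Coefficient matrix A = [[4, 1], [0, 4]].
Characteristic polynomial det(A - λI) = λ^2 - 8λ + 16 = 0.
Single eigenvalue λ = 4 with algebraic multiplicity 2.
Eigenvector v = (-1,0); generalized eigenvector w with (A-λI)w=v is (2,-1).
General solution: e^(4t)[C_1·v + C_2·(t·v + w)].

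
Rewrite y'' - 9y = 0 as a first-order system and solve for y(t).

Let x_1 = y, x_2 = y'. Then x_1' = x_2 and x_2' = 9x_1.
A = [[0,1],[9,0]]; det(A-λI) = λ^2 - 9.
Eigenvalues λ = -3, 3 with eigenvectors (1,-3), (1,3).

y(t) = c_1e^(-3t) + c_2e^(3t)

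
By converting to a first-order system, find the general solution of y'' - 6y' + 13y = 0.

y(t) = K_1e^(3t)cos(2t) + K_2e^(3t)sin(2t)

Let x_1 = y, x_2 = y'. Then x_1' = x_2 and x_2' = -13x_1 + 6x_2.
A = [[0,1],[-13,6]]; det(A-λI) = λ^2 - 6λ + 13.
Eigenvalues λ = 3 ± 2i.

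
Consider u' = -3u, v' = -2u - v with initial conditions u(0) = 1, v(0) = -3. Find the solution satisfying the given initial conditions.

Coefficient matrix A = [[-3, 0], [-2, -1]].
Characteristic polynomial det(A - λI) = λ^2 + 4λ + 3 = 0.
Eigenvalues λ = -1, -3.
For λ=-1: (A-λI) row 1 is [-2, 0], so an eigenvector is (0, -1).
For λ=-3: (A-λI) row 2 is [-2, 2], so an eigenvector is (1, 1).
General solution: C_1e^(-t)(0,-1) + C_2e^(-3t)(1,1).
Applying u(0)=1, v(0)=-3 gives C_1=4, C_2=1.

u(t) = e^(-3t), v(t) = -4e^(-t) + e^(-3t)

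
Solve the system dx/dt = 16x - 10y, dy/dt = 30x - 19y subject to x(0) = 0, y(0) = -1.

Coefficient matrix A = [[16, -10], [30, -19]].
Characteristic polynomial det(A - λI) = λ^2 + 3λ - 4 = 0.
Eigenvalues λ = 1, -4.
For λ=1: (A-λI) row 1 is [15, -10], so an eigenvector is (2, 3).
For λ=-4: (A-λI) row 1 is [20, -10], so an eigenvector is (-1, -2).
General solution: c_1e^(t)(2,3) + c_2e^(-4t)(-1,-2).
Applying x(0)=0, y(0)=-1 gives c_1=1, c_2=2.

x(t) = 2e^(t) - 2e^(-4t), y(t) = 3e^(t) - 4e^(-4t)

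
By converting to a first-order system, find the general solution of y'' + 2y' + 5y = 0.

Let x_1 = y, x_2 = y'. Then x_1' = x_2 and x_2' = -5x_1 - 2x_2.
A = [[0,1],[-5,-2]]; det(A-λI) = λ^2 + 2λ + 5.
Eigenvalues λ = -1 ± 2i.

y(t) = c_1e^(-t)cos(2t) + c_2e^(-t)sin(2t)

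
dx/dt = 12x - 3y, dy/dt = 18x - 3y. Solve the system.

x(t) = -K_1e^(3t) - K_2e^(6t), y(t) = -3K_1e^(3t) - 2K_2e^(6t)

Coefficient matrix A = [[12, -3], [18, -3]].
Characteristic polynomial det(A - λI) = λ^2 - 9λ + 18 = 0.
Eigenvalues λ = 3, 6.
For λ=3: (A-λI) row 1 is [9, -3], so an eigenvector is (-1, -3).
For λ=6: (A-λI) row 1 is [6, -3], so an eigenvector is (-1, -2).
General solution: K_1e^(3t)(-1,-3) + K_2e^(6t)(-1,-2).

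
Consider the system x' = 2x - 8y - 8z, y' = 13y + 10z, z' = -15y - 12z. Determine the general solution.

Coefficient matrix A = [[2, -8, -8], [0, 13, 10], [0, -15, -12]].
det(A - λI) = 0 gives eigenvalues λ = 2, 3, -2.
For λ=2: eigenvector (-1,0,0).
For λ=3: eigenvector (0,1,-1).
For λ=-2: eigenvector (2,-2,3).
General solution: K_1e^(2t)(-1,0,0) + K_2e^(3t)(0,1,-1) + K_3e^(-2t)(2,-2,3).

x(t) = -K_1e^(2t) + 2K_3e^(-2t), y(t) = K_2e^(3t) - 2K_3e^(-2t), z(t) = -K_2e^(3t) + 3K_3e^(-2t)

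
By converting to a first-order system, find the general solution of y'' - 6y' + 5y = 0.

y(t) = C_1e^(t) + C_2e^(5t)

Let x_1 = y, x_2 = y'. Then x_1' = x_2 and x_2' = -5x_1 + 6x_2.
A = [[0,1],[-5,6]]; det(A-λI) = λ^2 - 6λ + 5.
Eigenvalues λ = 1, 5 with eigenvectors (1,1), (1,5).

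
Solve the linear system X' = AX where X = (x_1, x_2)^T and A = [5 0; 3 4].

x_1(t) = K_2e^(5t), x_2(t) = K_1e^(4t) + 3K_2e^(5t)

Coefficient matrix A = [[5, 0], [3, 4]].
Characteristic polynomial det(A - λI) = λ^2 - 9λ + 20 = 0.
Eigenvalues λ = 4, 5.
For λ=4: (A-λI) row 1 is [1, 0], so an eigenvector is (0, 1).
For λ=5: (A-λI) row 2 is [3, -1], so an eigenvector is (1, 3).
General solution: K_1e^(4t)(0,1) + K_2e^(5t)(1,3).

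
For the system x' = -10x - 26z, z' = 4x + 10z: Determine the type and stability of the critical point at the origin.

center

A = [[-10,-26],[4,10]]; det(A-λI) = λ^2 + 4.
λ = 0 ± 2i: zero real part.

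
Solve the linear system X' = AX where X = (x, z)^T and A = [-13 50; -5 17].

Coefficient matrix A = [[-13, 50], [-5, 17]].
Characteristic polynomial det(A - λI) = λ^2 - 4λ + 29 = 0.
Eigenvalues λ = 2 ± 5i (complex conjugate pair).
For λ=2+5i: an eigenvector is (-1,0) - i(3,1) = (-1 - 3i, 0 - i).
A real fundamental pair from Re and Im of e^((2+5i)t)v: X_1 = e^(2t)(cos(5t)·(-1,0) + sin(5t)·(3,1)), X_2 = e^(2t)(sin(5t)·(-1,0) - cos(5t)·(3,1)).
General solution: C_1X_1 + C_2X_2.

x(t) = 3C_1e^(2t)sin(5t) - C_1e^(2t)cos(5t) - C_2e^(2t)sin(5t) - 3C_2e^(2t)cos(5t), z(t) = C_1e^(2t)sin(5t) - C_2e^(2t)cos(5t)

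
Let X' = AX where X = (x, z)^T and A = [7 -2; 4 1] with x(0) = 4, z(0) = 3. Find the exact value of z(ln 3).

1161

A = [[7,-2],[4,1]]; eigenvalues λ = 5, 3.
Eigenvectors: (1,1) for λ=5, (-1,-2) for λ=3.
From the initial condition, c_1 = 5, c_2 = 1.
z(ln 3) = (5)(3^5)(1) + (1)(3^3)(-2) = 1161.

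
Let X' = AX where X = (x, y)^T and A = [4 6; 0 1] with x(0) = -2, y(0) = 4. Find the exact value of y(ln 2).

8

A = [[4,6],[0,1]]; eigenvalues λ = 1, 4.
Eigenvectors: (2,-1) for λ=1, (-1,0) for λ=4.
From the initial condition, c_1 = -4, c_2 = -6.
y(ln 2) = (-4)(2^1)(-1) + (-6)(2^4)(0) = 8.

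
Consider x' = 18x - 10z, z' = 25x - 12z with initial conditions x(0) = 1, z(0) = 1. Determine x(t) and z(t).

x(t) = e^(3t)sin(5t) + e^(3t)cos(5t), z(t) = 2e^(3t)sin(5t) + e^(3t)cos(5t)

Coefficient matrix A = [[18, -10], [25, -12]].
Characteristic polynomial det(A - λI) = λ^2 - 6λ + 34 = 0.
Eigenvalues λ = 3 ± 5i (complex conjugate pair).
For λ=3+5i: an eigenvector is (-1,-1) - i(-1,-2) = (-1 + i, -1 + 2i).
A real fundamental pair from Re and Im of e^((3+5i)t)v: X_1 = e^(3t)(cos(5t)·(-1,-1) + sin(5t)·(-1,-2)), X_2 = e^(3t)(sin(5t)·(-1,-1) - cos(5t)·(-1,-2)).
General solution: c_1X_1 + c_2X_2.
Applying x(0)=1, z(0)=1 gives c_1=-1, c_2=0.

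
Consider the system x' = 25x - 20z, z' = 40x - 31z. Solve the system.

Coefficient matrix A = [[25, -20], [40, -31]].
Characteristic polynomial det(A - λI) = λ^2 + 6λ + 25 = 0.
Eigenvalues λ = -3 ± 4i (complex conjugate pair).
For λ=-3+4i: an eigenvector is (2,3) - i(-1,-1) = (2 + i, 3 + i).
A real fundamental pair from Re and Im of e^((-3+4i)t)v: X_1 = e^(-3t)(cos(4t)·(2,3) + sin(4t)·(-1,-1)), X_2 = e^(-3t)(sin(4t)·(2,3) - cos(4t)·(-1,-1)).
General solution: c_1X_1 + c_2X_2.

x(t) = -c_1e^(-3t)sin(4t) + 2c_1e^(-3t)cos(4t) + 2c_2e^(-3t)sin(4t) + c_2e^(-3t)cos(4t), z(t) = -c_1e^(-3t)sin(4t) + 3c_1e^(-3t)cos(4t) + 3c_2e^(-3t)sin(4t) + c_2e^(-3t)cos(4t)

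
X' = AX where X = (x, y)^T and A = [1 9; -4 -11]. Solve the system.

x(t) = -3C_1e^(-5t) - 3C_2te^(-5t) + C_2e^(-5t), y(t) = 2C_1e^(-5t) + 2C_2te^(-5t) - C_2e^(-5t)

Coefficient matrix A = [[1, 9], [-4, -11]].
Characteristic polynomial det(A - λI) = λ^2 + 10λ + 25 = 0.
Single eigenvalue λ = -5 with algebraic multiplicity 2.
Eigenvector v = (-3,2); generalized eigenvector w with (A-λI)w=v is (1,-1).
General solution: e^(-5t)[C_1·v + C_2·(t·v + w)].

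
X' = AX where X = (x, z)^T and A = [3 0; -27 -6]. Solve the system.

x(t) = K_2e^(3t), z(t) = -K_1e^(-6t) - 3K_2e^(3t)

Coefficient matrix A = [[3, 0], [-27, -6]].
Characteristic polynomial det(A - λI) = λ^2 + 3λ - 18 = 0.
Eigenvalues λ = -6, 3.
For λ=-6: (A-λI) row 1 is [9, 0], so an eigenvector is (0, -1).
For λ=3: (A-λI) row 2 is [-27, -9], so an eigenvector is (1, -3).
General solution: K_1e^(-6t)(0,-1) + K_2e^(3t)(1,-3).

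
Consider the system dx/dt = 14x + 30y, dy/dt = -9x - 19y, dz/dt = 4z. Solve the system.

x(t) = 2K_1e^(-t) - 5K_2e^(-4t), y(t) = -K_1e^(-t) + 3K_2e^(-4t), z(t) = K_3e^(4t)

Coefficient matrix A = [[14, 30, 0], [-9, -19, 0], [0, 0, 4]].
det(A - λI) = 0 gives eigenvalues λ = -1, -4, 4.
For λ=-1: eigenvector (2,-1,0).
For λ=-4: eigenvector (-5,3,0).
For λ=4: eigenvector (0,0,1).
General solution: K_1e^(-t)(2,-1,0) + K_2e^(-4t)(-5,3,0) + K_3e^(4t)(0,0,1).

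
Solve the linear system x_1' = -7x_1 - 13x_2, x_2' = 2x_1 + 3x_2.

Coefficient matrix A = [[-7, -13], [2, 3]].
Characteristic polynomial det(A - λI) = λ^2 + 4λ + 5 = 0.
Eigenvalues λ = -2 ± i (complex conjugate pair).
For λ=-2+i: an eigenvector is (-3,1) - i(2,-1) = (-3 - 2i, 1 + i).
A real fundamental pair from Re and Im of e^((-2+i)t)v: X_1 = e^(-2t)(cos(t)·(-3,1) + sin(t)·(2,-1)), X_2 = e^(-2t)(sin(t)·(-3,1) - cos(t)·(2,-1)).
General solution: K_1X_1 + K_2X_2.

x_1(t) = 2K_1e^(-2t)sin(t) - 3K_1e^(-2t)cos(t) - 3K_2e^(-2t)sin(t) - 2K_2e^(-2t)cos(t), x_2(t) = -K_1e^(-2t)sin(t) + K_1e^(-2t)cos(t) + K_2e^(-2t)sin(t) + K_2e^(-2t)cos(t)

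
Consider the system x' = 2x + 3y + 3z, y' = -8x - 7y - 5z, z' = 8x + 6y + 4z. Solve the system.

x(t) = c_1e^(2t) - c_2e^(-t), y(t) = -2c_1e^(2t) + 3c_2e^(-t) - c_3e^(-2t), z(t) = 2c_1e^(2t) - 2c_2e^(-t) + c_3e^(-2t)

Coefficient matrix A = [[2, 3, 3], [-8, -7, -5], [8, 6, 4]].
det(A - λI) = 0 gives eigenvalues λ = 2, -1, -2.
For λ=2: eigenvector (1,-2,2).
For λ=-1: eigenvector (-1,3,-2).
For λ=-2: eigenvector (0,-1,1).
General solution: c_1e^(2t)(1,-2,2) + c_2e^(-t)(-1,3,-2) + c_3e^(-2t)(0,-1,1).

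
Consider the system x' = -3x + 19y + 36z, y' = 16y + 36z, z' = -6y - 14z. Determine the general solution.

x(t) = -2K_1e^(-2t) + 3K_2e^(4t) + K_3e^(-3t), y(t) = -2K_1e^(-2t) + 3K_2e^(4t), z(t) = K_1e^(-2t) - K_2e^(4t)

Coefficient matrix A = [[-3, 19, 36], [0, 16, 36], [0, -6, -14]].
det(A - λI) = 0 gives eigenvalues λ = -2, 4, -3.
For λ=-2: eigenvector (-2,-2,1).
For λ=4: eigenvector (3,3,-1).
For λ=-3: eigenvector (1,0,0).
General solution: K_1e^(-2t)(-2,-2,1) + K_2e^(4t)(3,3,-1) + K_3e^(-3t)(1,0,0).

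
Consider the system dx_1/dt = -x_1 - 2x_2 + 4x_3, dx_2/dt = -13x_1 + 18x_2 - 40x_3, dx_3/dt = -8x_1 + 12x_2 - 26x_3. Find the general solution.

Coefficient matrix A = [[-1, -2, 4], [-13, 18, -40], [-8, 12, -26]].
det(A - λI) = 0 gives eigenvalues λ = -3, -4, -2.
For λ=-3: eigenvector (1,-7,-4).
For λ=-4: eigenvector (2,-17,-10).
For λ=-2: eigenvector (0,2,1).
General solution: K_1e^(-3t)(1,-7,-4) + K_2e^(-4t)(2,-17,-10) + K_3e^(-2t)(0,2,1).

x_1(t) = K_1e^(-3t) + 2K_2e^(-4t), x_2(t) = -7K_1e^(-3t) - 17K_2e^(-4t) + 2K_3e^(-2t), x_3(t) = -4K_1e^(-3t) - 10K_2e^(-4t) + K_3e^(-2t)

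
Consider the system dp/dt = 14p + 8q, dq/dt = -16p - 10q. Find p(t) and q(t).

Coefficient matrix A = [[14, 8], [-16, -10]].
Characteristic polynomial det(A - λI) = λ^2 - 4λ - 12 = 0.
Eigenvalues λ = 6, -2.
For λ=6: (A-λI) row 1 is [8, 8], so an eigenvector is (-1, 1).
For λ=-2: (A-λI) row 1 is [16, 8], so an eigenvector is (1, -2).
General solution: K_1e^(6t)(-1,1) + K_2e^(-2t)(1,-2).

p(t) = -K_1e^(6t) + K_2e^(-2t), q(t) = K_1e^(6t) - 2K_2e^(-2t)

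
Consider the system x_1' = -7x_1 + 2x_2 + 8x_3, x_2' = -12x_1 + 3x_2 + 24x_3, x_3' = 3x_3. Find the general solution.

Coefficient matrix A = [[-7, 2, 8], [-12, 3, 24], [0, 0, 3]].
det(A - λI) = 0 gives eigenvalues λ = 3, -1, -3.
For λ=3: eigenvector (2,6,1).
For λ=-1: eigenvector (1,3,0).
For λ=-3: eigenvector (1,2,0).
General solution: C_1e^(3t)(2,6,1) + C_2e^(-t)(1,3,0) + C_3e^(-3t)(1,2,0).

x_1(t) = 2C_1e^(3t) + C_2e^(-t) + C_3e^(-3t), x_2(t) = 6C_1e^(3t) + 3C_2e^(-t) + 2C_3e^(-3t), x_3(t) = C_1e^(3t)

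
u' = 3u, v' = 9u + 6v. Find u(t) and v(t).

Coefficient matrix A = [[3, 0], [9, 6]].
Characteristic polynomial det(A - λI) = λ^2 - 9λ + 18 = 0.
Eigenvalues λ = 6, 3.
For λ=6: (A-λI) row 1 is [-3, 0], so an eigenvector is (0, -1).
For λ=3: (A-λI) row 2 is [9, 3], so an eigenvector is (1, -3).
General solution: C_1e^(6t)(0,-1) + C_2e^(3t)(1,-3).

u(t) = C_2e^(3t), v(t) = -C_1e^(6t) - 3C_2e^(3t)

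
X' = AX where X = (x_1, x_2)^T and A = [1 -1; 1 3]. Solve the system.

x_1(t) = -C_1e^(2t) - C_2te^(2t) + 2C_2e^(2t), x_2(t) = C_1e^(2t) + C_2te^(2t) - C_2e^(2t)

Coefficient matrix A = [[1, -1], [1, 3]].
Characteristic polynomial det(A - λI) = λ^2 - 4λ + 4 = 0.
Single eigenvalue λ = 2 with algebraic multiplicity 2.
Eigenvector v = (-1,1); generalized eigenvector w with (A-λI)w=v is (2,-1).
General solution: e^(2t)[C_1·v + C_2·(t·v + w)].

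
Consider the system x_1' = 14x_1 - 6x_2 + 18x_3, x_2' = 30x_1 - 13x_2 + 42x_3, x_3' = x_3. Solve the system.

Coefficient matrix A = [[14, -6, 18], [30, -13, 42], [0, 0, 1]].
det(A - λI) = 0 gives eigenvalues λ = 1, -1, 2.
For λ=1: eigenvector (0,3,1).
For λ=-1: eigenvector (2,5,0).
For λ=2: eigenvector (1,2,0).
General solution: K_1e^(t)(0,3,1) + K_2e^(-t)(2,5,0) + K_3e^(2t)(1,2,0).

x_1(t) = 2K_2e^(-t) + K_3e^(2t), x_2(t) = 3K_1e^(t) + 5K_2e^(-t) + 2K_3e^(2t), x_3(t) = K_1e^(t)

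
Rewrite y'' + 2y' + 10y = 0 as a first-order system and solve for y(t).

Let x_1 = y, x_2 = y'. Then x_1' = x_2 and x_2' = -10x_1 - 2x_2.
A = [[0,1],[-10,-2]]; det(A-λI) = λ^2 + 2λ + 10.
Eigenvalues λ = -1 ± 3i.

y(t) = K_1e^(-t)cos(3t) + K_2e^(-t)sin(3t)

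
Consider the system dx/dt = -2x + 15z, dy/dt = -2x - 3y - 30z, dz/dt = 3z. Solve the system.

x(t) = c_1e^(-2t) + 3c_3e^(3t), y(t) = -2c_1e^(-2t) + c_2e^(-3t) - 6c_3e^(3t), z(t) = c_3e^(3t)

Coefficient matrix A = [[-2, 0, 15], [-2, -3, -30], [0, 0, 3]].
det(A - λI) = 0 gives eigenvalues λ = -2, -3, 3.
For λ=-2: eigenvector (1,-2,0).
For λ=-3: eigenvector (0,1,0).
For λ=3: eigenvector (3,-6,1).
General solution: c_1e^(-2t)(1,-2,0) + c_2e^(-3t)(0,1,0) + c_3e^(3t)(3,-6,1).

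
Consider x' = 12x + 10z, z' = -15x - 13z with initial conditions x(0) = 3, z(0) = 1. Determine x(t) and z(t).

Coefficient matrix A = [[12, 10], [-15, -13]].
Characteristic polynomial det(A - λI) = λ^2 + λ - 6 = 0.
Eigenvalues λ = 2, -3.
For λ=2: (A-λI) row 1 is [10, 10], so an eigenvector is (1, -1).
For λ=-3: (A-λI) row 1 is [15, 10], so an eigenvector is (2, -3).
General solution: c_1e^(2t)(1,-1) + c_2e^(-3t)(2,-3).
Applying x(0)=3, z(0)=1 gives c_1=11, c_2=-4.

x(t) = 11e^(2t) - 8e^(-3t), z(t) = -11e^(2t) + 12e^(-3t)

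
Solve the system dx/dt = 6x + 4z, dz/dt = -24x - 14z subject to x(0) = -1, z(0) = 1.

x(t) = -2e^(-2t) + e^(-6t), z(t) = 4e^(-2t) - 3e^(-6t)

Coefficient matrix A = [[6, 4], [-24, -14]].
Characteristic polynomial det(A - λI) = λ^2 + 8λ + 12 = 0.
Eigenvalues λ = -6, -2.
For λ=-6: (A-λI) row 1 is [12, 4], so an eigenvector is (-1, 3).
For λ=-2: (A-λI) row 1 is [8, 4], so an eigenvector is (-1, 2).
General solution: c_1e^(-6t)(-1,3) + c_2e^(-2t)(-1,2).
Applying x(0)=-1, z(0)=1 gives c_1=-1, c_2=2.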